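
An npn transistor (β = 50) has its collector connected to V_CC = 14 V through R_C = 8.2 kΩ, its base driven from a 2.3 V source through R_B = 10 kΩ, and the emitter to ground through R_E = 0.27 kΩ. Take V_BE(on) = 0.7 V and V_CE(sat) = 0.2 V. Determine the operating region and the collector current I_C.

Assume active: I_B = (2.3 − 0.7)/(10 + 51×0.27) = 0.0673 mA, I_C = β·I_B = 3.37 mA.
Then V_CE = 14 − 3.37×8.2 − 3.43×0.27 = -14.5 V < 0.2 V — the active assumption fails.
Re-solve with V_CE = 0.2 V. KCL at the emitter: V_E/R_E = (V_BB−0.7−V_E)/R_B + (V_CC−0.2−V_E)/R_C, giving V_E = 0.469 V.
I_C = (V_CC − 0.2 − V_E)/R_C = (13.8 − 0.469)/8.2 = 1.63 mA.
Check: I_B = (1.6 − 0.469)/10 = 0.113 mA, and β·I_B = 5.65 mA > I_C, confirming saturation.

saturation; I_C ≈ 1.6 mA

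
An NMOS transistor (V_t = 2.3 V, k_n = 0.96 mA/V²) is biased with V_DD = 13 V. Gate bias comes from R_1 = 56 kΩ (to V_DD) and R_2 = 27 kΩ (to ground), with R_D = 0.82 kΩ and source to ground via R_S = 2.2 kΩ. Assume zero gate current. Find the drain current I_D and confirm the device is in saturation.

I_D ≈ 0.44 mA

V_G = V_DD·R_2/(R_1+R_2) = 13×27/83 = 4.23 V.
Assume saturation: I_D = (k_n/2)(V_GS − V_t)² with V_GS = V_G − I_D·R_S = 4.23 − 2.2·I_D.
Substituting gives 2.32·I_D² − 5.07·I_D + 1.79 = 0, with roots I_D = 0.441 or 1.74 mA.
The root I_D = 1.74 mA gives V_GS = 0.394 V ≤ V_t, so take I_D = 0.441 mA.
Then V_GS = 3.26 V and V_DS = V_DD − I_D(R_D+R_S) = 13 − 0.441×3.02 = 11.7 V.
Saturation requires V_DS ≥ V_GS − V_t = 0.959 V; 11.7 ≥ 0.959 ✓.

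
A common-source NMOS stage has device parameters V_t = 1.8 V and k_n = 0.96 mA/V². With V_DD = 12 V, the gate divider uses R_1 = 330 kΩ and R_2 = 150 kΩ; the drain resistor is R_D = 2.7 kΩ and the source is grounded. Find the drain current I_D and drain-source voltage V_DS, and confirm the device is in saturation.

I_D ≈ 1.8 mA, V_DS ≈ 7.1 V

V_G = V_DD·R_2/(R_1+R_2) = 12×150/480 = 3.75 V. With the source grounded, V_GS = V_G = 3.75 V.
Assume saturation: I_D = (k_n/2)(V_GS − V_t)² = (0.96/2)×(3.75 − 1.8)² = 0.48×1.95² = 1.83 mA.
V_DS = V_DD − I_D·R_D = 12 − 1.83×2.7 = 7.07 V.
Saturation requires V_DS ≥ V_GS − V_t = 1.95 V; 7.07 ≥ 1.95 ✓.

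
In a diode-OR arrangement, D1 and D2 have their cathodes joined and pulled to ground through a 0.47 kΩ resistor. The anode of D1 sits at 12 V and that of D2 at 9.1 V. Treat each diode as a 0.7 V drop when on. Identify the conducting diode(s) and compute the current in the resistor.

Assume both conduct. Then node N would need to be at both 12−0.7 = 11.3 V and 9.1−0.7 = 8.4 V, which is impossible.
Assume only D1 conducts: V_N = 12 − 0.7 = 11.3 V, so I_R = 11.3/0.47 = 24 mA.
Check D2: its anode-to-cathode voltage is 9.1 − 11.3 = -2.2 V < 0.7 V, so it is off. The assumption is consistent.

Only D1 conducts; I_R ≈ 24 mA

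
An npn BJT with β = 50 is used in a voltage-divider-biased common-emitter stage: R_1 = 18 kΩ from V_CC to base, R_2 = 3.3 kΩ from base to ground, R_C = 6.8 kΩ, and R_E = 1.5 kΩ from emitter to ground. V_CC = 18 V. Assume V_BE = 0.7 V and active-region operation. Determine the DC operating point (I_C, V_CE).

Thevenize the base divider: V_Th = V_CC·R_2/(R_1+R_2) = 18×3.3/21.3 = 2.79 V, R_Th = R_1‖R_2 = 2.79 kΩ.
Base-emitter loop: V_Th = I_B·R_Th + V_BE + (β+1)I_B·R_E, so I_B = (2.79 − 0.7) / (2.79 + 51×1.5) = 0.0263 mA.
I_C = β·I_B = 50×0.0263 = 1.32 mA, and I_E = (β+1)I_B = 1.34 mA.
V_CE = V_CC − I_C·R_C − I_E·R_E = 18 − 1.32×6.8 − 1.34×1.5 = 7.03 V.
V_CE = 7.03 V > 0.2 V confirms active-region operation.

I_C ≈ 1.3 mA, V_CE ≈ 7 V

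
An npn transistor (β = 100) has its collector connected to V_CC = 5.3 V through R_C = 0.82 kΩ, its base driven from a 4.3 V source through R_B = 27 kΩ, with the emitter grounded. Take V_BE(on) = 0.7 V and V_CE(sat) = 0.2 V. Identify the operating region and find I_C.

saturation; I_C ≈ 6.2 mA

Assume active: I_B = (4.3 − 0.7)/27 = 0.133 mA, giving I_C = β·I_B = 13.3 mA.
But then V_CE = 5.3 − 13.3×0.82 = -5.63 V < V_CE(sat) = 0.2 V — impossible in the active region.
So the transistor is saturated. With V_CE = 0.2 V, I_C = (V_CC − 0.2)/R_C = 5.1/0.82 = 6.22 mA.
Check: β·I_B = 13.3 mA > I_C = 6.22 mA, confirming saturation.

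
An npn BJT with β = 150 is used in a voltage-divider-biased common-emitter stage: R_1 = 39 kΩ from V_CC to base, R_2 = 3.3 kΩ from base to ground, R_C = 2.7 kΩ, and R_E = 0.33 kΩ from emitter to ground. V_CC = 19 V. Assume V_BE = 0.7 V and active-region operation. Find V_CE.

V_CE ≈ 12 V

Thevenize the base divider: V_Th = V_CC·R_2/(R_1+R_2) = 19×3.3/42.3 = 1.48 V, R_Th = R_1‖R_2 = 3.04 kΩ.
Base-emitter loop: V_Th = I_B·R_Th + V_BE + (β+1)I_B·R_E, so I_B = (1.48 − 0.7) / (3.04 + 151×0.33) = 0.0148 mA.
I_C = β·I_B = 150×0.0148 = 2.22 mA, and I_E = (β+1)I_B = 2.23 mA.
V_CE = V_CC − I_C·R_C − I_E·R_E = 19 − 2.22×2.7 − 2.23×0.33 = 12.3 V.
V_CE = 12.3 V > 0.2 V confirms active-region operation.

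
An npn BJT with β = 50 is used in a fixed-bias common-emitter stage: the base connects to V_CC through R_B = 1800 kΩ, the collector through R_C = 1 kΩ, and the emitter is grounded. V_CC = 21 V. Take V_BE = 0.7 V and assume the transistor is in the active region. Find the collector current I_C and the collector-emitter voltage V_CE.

Base loop: V_CC = I_B·R_B + V_BE, so I_B = (21 − 0.7)/1800 kΩ = 0.0113 mA.
In the active region I_C = β·I_B = 50 × 0.0113 = 0.564 mA.
Collector loop: V_CE = V_CC − I_C·R_C = 21 − 0.564×1 = 20.4 V.
Since V_CE = 20.4 V > V_CE(sat) ≈ 0.2 V, the transistor is in the active region as assumed.

I_C ≈ 0.56 mA, V_CE ≈ 20 V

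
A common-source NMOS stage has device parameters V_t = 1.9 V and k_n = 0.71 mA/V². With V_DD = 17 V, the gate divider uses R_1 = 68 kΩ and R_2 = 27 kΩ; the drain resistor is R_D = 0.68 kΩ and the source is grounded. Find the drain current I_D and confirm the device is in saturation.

I_D ≈ 3.1 mA

V_G = V_DD·R_2/(R_1+R_2) = 17×27/95 = 4.83 V. With the source grounded, V_GS = V_G = 4.83 V.
Assume saturation: I_D = (k_n/2)(V_GS − V_t)² = (0.71/2)×(4.83 − 1.9)² = 0.355×2.93² = 3.05 mA.
V_DS = V_DD − I_D·R_D = 17 − 3.05×0.68 = 14.9 V.
Saturation requires V_DS ≥ V_GS − V_t = 2.93 V; 14.9 ≥ 2.93 ✓.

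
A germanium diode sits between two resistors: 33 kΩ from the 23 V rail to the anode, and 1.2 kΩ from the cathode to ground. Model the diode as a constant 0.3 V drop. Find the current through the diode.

The two resistors are in series with the diode, so KVL gives 23 = I·33 + 0.3 + I·1.2.
I = (23 − 0.3) / (33 + 1.2) kΩ = 22.7 / 34.2 = 0.664 mA.

I ≈ 0.66 mA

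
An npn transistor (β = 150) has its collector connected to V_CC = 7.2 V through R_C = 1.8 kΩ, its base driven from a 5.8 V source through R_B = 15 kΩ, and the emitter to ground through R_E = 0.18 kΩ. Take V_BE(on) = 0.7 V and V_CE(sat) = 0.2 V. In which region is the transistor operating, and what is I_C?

saturation; I_C ≈ 3.5 mA

Assume active: I_B = (5.8 − 0.7)/(15 + 151×0.18) = 0.121 mA, I_C = β·I_B = 18.1 mA.
Then V_CE = 7.2 − 18.1×1.8 − 18.3×0.18 = -28.7 V < 0.2 V — the active assumption fails.
Re-solve with V_CE = 0.2 V. KCL at the emitter: V_E/R_E = (V_BB−0.7−V_E)/R_B + (V_CC−0.2−V_E)/R_C, giving V_E = 0.685 V.
I_C = (V_CC − 0.2 − V_E)/R_C = (7 − 0.685)/1.8 = 3.51 mA.
Check: I_B = (5.1 − 0.685)/15 = 0.294 mA, and β·I_B = 44.2 mA > I_C, confirming saturation.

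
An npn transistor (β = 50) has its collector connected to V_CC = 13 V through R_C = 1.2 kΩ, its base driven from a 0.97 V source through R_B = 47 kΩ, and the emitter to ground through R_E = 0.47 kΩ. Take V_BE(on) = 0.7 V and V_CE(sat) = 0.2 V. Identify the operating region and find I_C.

Assume active. Base-emitter loop: I_B = (V_BB − V_BE)/(R_B + (β+1)R_E) = (0.97 − 0.7)/(47 + 51×0.47) = 0.0038 mA.
I_C = β·I_B = 50×0.0038 = 0.19 mA.
V_CE = V_CC − I_C·R_C − I_E·R_E = 13 − 0.19×1.2 − 0.194×0.47 = 12.7 V > V_CE(sat), so the active-region assumption holds.

active; I_C ≈ 0.19 mA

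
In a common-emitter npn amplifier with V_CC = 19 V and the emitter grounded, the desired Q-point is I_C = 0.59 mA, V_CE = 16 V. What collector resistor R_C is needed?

R_C ≈ 5.1 kΩ

Collector loop: V_CC = I_C·R_C + V_CE.
R_C = (V_CC − V_CE)/I_C = (19 − 16)/0.59 = 5.08 kΩ.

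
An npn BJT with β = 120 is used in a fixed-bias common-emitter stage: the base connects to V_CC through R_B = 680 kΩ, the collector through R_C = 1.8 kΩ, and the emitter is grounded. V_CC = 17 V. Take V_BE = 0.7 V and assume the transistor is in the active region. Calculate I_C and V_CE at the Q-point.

I_C ≈ 2.9 mA, V_CE ≈ 12 V

Base loop: V_CC = I_B·R_B + V_BE, so I_B = (17 − 0.7)/680 kΩ = 0.024 mA.
In the active region I_C = β·I_B = 120 × 0.024 = 2.88 mA.
Collector loop: V_CE = V_CC − I_C·R_C = 17 − 2.88×1.8 = 11.8 V.
Since V_CE = 11.8 V > V_CE(sat) ≈ 0.2 V, the transistor is in the active region as assumed.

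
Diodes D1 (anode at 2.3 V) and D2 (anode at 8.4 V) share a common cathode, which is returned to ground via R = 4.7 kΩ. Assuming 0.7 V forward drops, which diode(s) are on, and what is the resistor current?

Assume both conduct. Then node N would need to be at both 2.3−0.7 = 1.6 V and 8.4−0.7 = 7.7 V, which is impossible.
Assume only D2 conducts: V_N = 8.4 − 0.7 = 7.7 V, so I_R = 7.7/4.7 = 1.64 mA.
Check D1: its anode-to-cathode voltage is 2.3 − 7.7 = -5.4 V < 0.7 V, so it is off. The assumption is consistent.

Only D2 conducts; I_R ≈ 1.6 mA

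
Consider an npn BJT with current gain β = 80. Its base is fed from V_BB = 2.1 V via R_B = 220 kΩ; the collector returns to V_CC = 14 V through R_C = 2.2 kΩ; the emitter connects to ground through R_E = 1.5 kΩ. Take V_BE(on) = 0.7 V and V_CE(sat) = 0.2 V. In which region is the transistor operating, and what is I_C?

Assume active. Base-emitter loop: I_B = (V_BB − V_BE)/(R_B + (β+1)R_E) = (2.1 − 0.7)/(220 + 81×1.5) = 0.0041 mA.
I_C = β·I_B = 80×0.0041 = 0.328 mA.
V_CE = V_CC − I_C·R_C − I_E·R_E = 14 − 0.328×2.2 − 0.332×1.5 = 12.8 V > V_CE(sat), so the active-region assumption holds.

active; I_C ≈ 0.33 mA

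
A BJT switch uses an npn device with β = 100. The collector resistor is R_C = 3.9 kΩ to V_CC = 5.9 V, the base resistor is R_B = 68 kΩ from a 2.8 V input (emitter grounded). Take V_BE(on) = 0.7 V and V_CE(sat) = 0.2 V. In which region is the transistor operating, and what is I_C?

saturation; I_C ≈ 1.5 mA

Assume active: I_B = (2.8 − 0.7)/68 = 0.0309 mA, giving I_C = β·I_B = 3.09 mA.
But then V_CE = 5.9 − 3.09×3.9 = -6.14 V < V_CE(sat) = 0.2 V — impossible in the active region.
So the transistor is saturated. With V_CE = 0.2 V, I_C = (V_CC − 0.2)/R_C = 5.7/3.9 = 1.46 mA.
Check: β·I_B = 3.09 mA > I_C = 1.46 mA, confirming saturation.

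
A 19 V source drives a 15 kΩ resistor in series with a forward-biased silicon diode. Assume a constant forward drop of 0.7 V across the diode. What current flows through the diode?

I ≈ 1.2 mA

KVL around the loop: 19 = V_D + I·R = 0.7 + I × 15 kΩ.
So I = (19 − 0.7) / 15 kΩ = 18.3 / 15 = 1.22 mA.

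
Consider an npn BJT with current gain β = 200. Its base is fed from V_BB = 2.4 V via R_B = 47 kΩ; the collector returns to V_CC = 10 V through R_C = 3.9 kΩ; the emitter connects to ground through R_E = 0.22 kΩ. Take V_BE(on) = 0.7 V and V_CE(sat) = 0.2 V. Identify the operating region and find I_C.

Assume active: I_B = (2.4 − 0.7)/(47 + 201×0.22) = 0.0186 mA, I_C = β·I_B = 3.73 mA.
Then V_CE = 10 − 3.73×3.9 − 3.75×0.22 = -5.36 V < 0.2 V — the active assumption fails.
Re-solve with V_CE = 0.2 V. KCL at the emitter: V_E/R_E = (V_BB−0.7−V_E)/R_B + (V_CC−0.2−V_E)/R_C, giving V_E = 0.528 V.
I_C = (V_CC − 0.2 − V_E)/R_C = (9.8 − 0.528)/3.9 = 2.38 mA.
Check: I_B = (1.7 − 0.528)/47 = 0.0249 mA, and β·I_B = 4.99 mA > I_C, confirming saturation.

saturation; I_C ≈ 2.4 mA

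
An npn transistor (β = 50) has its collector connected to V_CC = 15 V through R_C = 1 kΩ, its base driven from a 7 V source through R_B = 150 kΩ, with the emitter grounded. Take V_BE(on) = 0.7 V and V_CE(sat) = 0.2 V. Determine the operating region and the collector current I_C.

Assume active. Base-emitter loop: I_B = (V_BB − V_BE)/R_B = (7 − 0.7)/150 = 0.042 mA.
I_C = β·I_B = 50×0.042 = 2.1 mA.
V_CE = V_CC − I_C·R_C = 15 − 2.1×1 = 12.9 V > V_CE(sat), so the active-region assumption holds.

active; I_C ≈ 2.1 mA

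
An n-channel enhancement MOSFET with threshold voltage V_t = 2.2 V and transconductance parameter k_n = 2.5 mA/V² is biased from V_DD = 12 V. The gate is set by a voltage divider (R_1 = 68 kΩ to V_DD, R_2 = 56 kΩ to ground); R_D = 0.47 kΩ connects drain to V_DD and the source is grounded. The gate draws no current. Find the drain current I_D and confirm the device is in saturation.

V_G = V_DD·R_2/(R_1+R_2) = 12×56/124 = 5.42 V. With the source grounded, V_GS = V_G = 5.42 V.
Assume saturation: I_D = (k_n/2)(V_GS − V_t)² = (2.5/2)×(5.42 − 2.2)² = 1.25×3.22² = 13 mA.
V_DS = V_DD − I_D·R_D = 12 − 13×0.47 = 5.91 V.
Saturation requires V_DS ≥ V_GS − V_t = 3.22 V; 5.91 ≥ 3.22 ✓.

I_D ≈ 13 mA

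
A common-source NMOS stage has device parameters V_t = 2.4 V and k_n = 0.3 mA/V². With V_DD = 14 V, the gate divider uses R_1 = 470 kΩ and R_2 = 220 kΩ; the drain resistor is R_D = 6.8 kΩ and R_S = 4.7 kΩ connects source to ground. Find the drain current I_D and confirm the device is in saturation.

I_D ≈ 0.2 mA

V_G = V_DD·R_2/(R_1+R_2) = 14×220/690 = 4.46 V.
Assume saturation: I_D = (k_n/2)(V_GS − V_t)² with V_GS = V_G − I_D·R_S = 4.46 − 4.7·I_D.
Substituting gives 3.31·I_D² − 3.91·I_D + 0.639 = 0, with roots I_D = 0.196 or 0.984 mA.
The root I_D = 0.984 mA gives V_GS = -0.161 V ≤ V_t, so take I_D = 0.196 mA.
Then V_GS = 3.54 V and V_DS = V_DD − I_D(R_D+R_S) = 14 − 0.196×11.5 = 11.7 V.
Saturation requires V_DS ≥ V_GS − V_t = 1.14 V; 11.7 ≥ 1.14 ✓.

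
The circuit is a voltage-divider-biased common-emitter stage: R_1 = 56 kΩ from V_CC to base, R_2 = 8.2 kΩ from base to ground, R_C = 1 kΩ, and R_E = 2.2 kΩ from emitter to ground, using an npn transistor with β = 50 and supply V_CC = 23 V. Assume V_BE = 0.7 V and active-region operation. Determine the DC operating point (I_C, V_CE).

I_C ≈ 0.94 mA, V_CE ≈ 20 V

Thevenize the base divider: V_Th = V_CC·R_2/(R_1+R_2) = 23×8.2/64.2 = 2.94 V, R_Th = R_1‖R_2 = 7.15 kΩ.
Base-emitter loop: V_Th = I_B·R_Th + V_BE + (β+1)I_B·R_E, so I_B = (2.94 − 0.7) / (7.15 + 51×2.2) = 0.0187 mA.
I_C = β·I_B = 50×0.0187 = 0.937 mA, and I_E = (β+1)I_B = 0.956 mA.
V_CE = V_CC − I_C·R_C − I_E·R_E = 23 − 0.937×1 − 0.956×2.2 = 20 V.
V_CE = 20 V > 0.2 V confirms active-region operation.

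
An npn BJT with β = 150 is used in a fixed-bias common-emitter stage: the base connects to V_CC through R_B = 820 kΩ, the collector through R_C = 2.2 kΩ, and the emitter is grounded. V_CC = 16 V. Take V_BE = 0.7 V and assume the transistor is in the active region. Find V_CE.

V_CE ≈ 9.8 V

Base loop: V_CC = I_B·R_B + V_BE, so I_B = (16 − 0.7)/820 kΩ = 0.0187 mA.
In the active region I_C = β·I_B = 150 × 0.0187 = 2.8 mA.
Collector loop: V_CE = V_CC − I_C·R_C = 16 − 2.8×2.2 = 9.84 V.
Since V_CE = 9.84 V > V_CE(sat) ≈ 0.2 V, the transistor is in the active region as assumed.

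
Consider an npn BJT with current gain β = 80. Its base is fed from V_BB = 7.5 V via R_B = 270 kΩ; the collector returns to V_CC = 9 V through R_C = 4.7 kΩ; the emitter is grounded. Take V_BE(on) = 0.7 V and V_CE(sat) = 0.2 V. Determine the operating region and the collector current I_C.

Assume active: I_B = (7.5 − 0.7)/270 = 0.0252 mA, giving I_C = β·I_B = 2.01 mA.
But then V_CE = 9 − 2.01×4.7 = -0.47 V < V_CE(sat) = 0.2 V — impossible in the active region.
So the transistor is saturated. With V_CE = 0.2 V, I_C = (V_CC − 0.2)/R_C = 8.8/4.7 = 1.87 mA.
Check: β·I_B = 2.01 mA > I_C = 1.87 mA, confirming saturation.

saturation; I_C ≈ 1.9 mA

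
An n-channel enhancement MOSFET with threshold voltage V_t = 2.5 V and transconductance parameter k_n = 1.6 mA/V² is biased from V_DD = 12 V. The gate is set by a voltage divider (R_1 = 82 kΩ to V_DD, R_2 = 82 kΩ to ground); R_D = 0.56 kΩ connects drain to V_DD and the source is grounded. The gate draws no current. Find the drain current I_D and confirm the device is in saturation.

I_D ≈ 9.8 mA

V_G = V_DD·R_2/(R_1+R_2) = 12×82/164 = 6 V. With the source grounded, V_GS = V_G = 6 V.
Assume saturation: I_D = (k_n/2)(V_GS − V_t)² = (1.6/2)×(6 − 2.5)² = 0.8×3.5² = 9.8 mA.
V_DS = V_DD − I_D·R_D = 12 − 9.8×0.56 = 6.51 V.
Saturation requires V_DS ≥ V_GS − V_t = 3.5 V; 6.51 ≥ 3.5 ✓.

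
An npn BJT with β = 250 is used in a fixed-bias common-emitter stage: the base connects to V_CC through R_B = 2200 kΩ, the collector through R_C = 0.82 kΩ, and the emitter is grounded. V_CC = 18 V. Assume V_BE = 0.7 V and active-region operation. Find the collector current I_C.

I_C ≈ 2 mA

Base loop: V_CC = I_B·R_B + V_BE, so I_B = (18 − 0.7)/2200 kΩ = 0.00786 mA.
In the active region I_C = β·I_B = 250 × 0.00786 = 1.97 mA.
Collector loop: V_CE = V_CC − I_C·R_C = 18 − 1.97×0.82 = 16.4 V.
Since V_CE = 16.4 V > V_CE(sat) ≈ 0.2 V, the transistor is in the active region as assumed.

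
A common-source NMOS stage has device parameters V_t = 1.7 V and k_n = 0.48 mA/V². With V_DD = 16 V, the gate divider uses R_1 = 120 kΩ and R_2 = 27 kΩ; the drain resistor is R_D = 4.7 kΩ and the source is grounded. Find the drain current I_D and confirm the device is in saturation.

I_D ≈ 0.37 mA

V_G = V_DD·R_2/(R_1+R_2) = 16×27/147 = 2.94 V. With the source grounded, V_GS = V_G = 2.94 V.
Assume saturation: I_D = (k_n/2)(V_GS − V_t)² = (0.48/2)×(2.94 − 1.7)² = 0.24×1.24² = 0.368 mA.
V_DS = V_DD − I_D·R_D = 16 − 0.368×4.7 = 14.3 V.
Saturation requires V_DS ≥ V_GS − V_t = 1.24 V; 14.3 ≥ 1.24 ✓.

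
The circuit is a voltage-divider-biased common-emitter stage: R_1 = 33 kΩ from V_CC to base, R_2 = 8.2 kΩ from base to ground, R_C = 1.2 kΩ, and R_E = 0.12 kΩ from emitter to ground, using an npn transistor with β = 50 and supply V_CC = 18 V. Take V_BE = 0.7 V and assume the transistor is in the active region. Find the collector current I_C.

Thevenize the base divider: V_Th = V_CC·R_2/(R_1+R_2) = 18×8.2/41.2 = 3.58 V, R_Th = R_1‖R_2 = 6.57 kΩ.
Base-emitter loop: V_Th = I_B·R_Th + V_BE + (β+1)I_B·R_E, so I_B = (3.58 − 0.7) / (6.57 + 51×0.12) = 0.227 mA.
I_C = β·I_B = 50×0.227 = 11.4 mA, and I_E = (β+1)I_B = 11.6 mA.
V_CE = V_CC − I_C·R_C − I_E·R_E = 18 − 11.4×1.2 − 11.6×0.12 = 2.98 V.
V_CE = 2.98 V > 0.2 V confirms active-region operation.

I_C ≈ 11 mA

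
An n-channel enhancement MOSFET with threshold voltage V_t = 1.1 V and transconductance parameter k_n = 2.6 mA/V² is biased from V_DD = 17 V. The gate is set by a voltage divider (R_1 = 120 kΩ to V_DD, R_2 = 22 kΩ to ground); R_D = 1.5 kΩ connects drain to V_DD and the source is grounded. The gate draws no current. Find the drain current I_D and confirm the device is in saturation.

V_G = V_DD·R_2/(R_1+R_2) = 17×22/142 = 2.63 V. With the source grounded, V_GS = V_G = 2.63 V.
Assume saturation: I_D = (k_n/2)(V_GS − V_t)² = (2.6/2)×(2.63 − 1.1)² = 1.3×1.53² = 3.06 mA.
V_DS = V_DD − I_D·R_D = 17 − 3.06×1.5 = 12.4 V.
Saturation requires V_DS ≥ V_GS − V_t = 1.53 V; 12.4 ≥ 1.53 ✓.

I_D ≈ 3.1 mA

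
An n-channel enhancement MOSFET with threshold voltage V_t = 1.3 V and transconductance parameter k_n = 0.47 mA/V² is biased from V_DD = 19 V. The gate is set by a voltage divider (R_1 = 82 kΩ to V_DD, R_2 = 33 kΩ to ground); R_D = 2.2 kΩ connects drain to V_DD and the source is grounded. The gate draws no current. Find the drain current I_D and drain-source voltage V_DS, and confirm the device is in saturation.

V_G = V_DD·R_2/(R_1+R_2) = 19×33/115 = 5.45 V. With the source grounded, V_GS = V_G = 5.45 V.
Assume saturation: I_D = (k_n/2)(V_GS − V_t)² = (0.47/2)×(5.45 − 1.3)² = 0.235×4.15² = 4.05 mA.
V_DS = V_DD − I_D·R_D = 19 − 4.05×2.2 = 10.1 V.
Saturation requires V_DS ≥ V_GS − V_t = 4.15 V; 10.1 ≥ 4.15 ✓.

I_D ≈ 4.1 mA, V_DS ≈ 10 V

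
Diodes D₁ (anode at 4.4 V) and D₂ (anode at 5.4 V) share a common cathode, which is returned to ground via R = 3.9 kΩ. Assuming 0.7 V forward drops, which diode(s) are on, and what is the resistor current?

Only D₂ conducts; I_R ≈ 1.2 mA

Assume both conduct. Then node N would need to be at both 4.4−0.7 = 3.7 V and 5.4−0.7 = 4.7 V, which is impossible.
Assume only D₂ conducts: V_N = 5.4 − 0.7 = 4.7 V, so I_R = 4.7/3.9 = 1.21 mA.
Check D₁: its anode-to-cathode voltage is 4.4 − 4.7 = -0.3 V < 0.7 V, so it is off. The assumption is consistent.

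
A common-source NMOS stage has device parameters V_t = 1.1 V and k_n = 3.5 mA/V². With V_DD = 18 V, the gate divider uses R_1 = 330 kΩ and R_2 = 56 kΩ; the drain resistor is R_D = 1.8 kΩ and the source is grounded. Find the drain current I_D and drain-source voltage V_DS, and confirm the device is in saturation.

V_G = V_DD·R_2/(R_1+R_2) = 18×56/386 = 2.61 V. With the source grounded, V_GS = V_G = 2.61 V.
Assume saturation: I_D = (k_n/2)(V_GS − V_t)² = (3.5/2)×(2.61 − 1.1)² = 1.75×1.51² = 4 mA.
V_DS = V_DD − I_D·R_D = 18 − 4×1.8 = 10.8 V.
Saturation requires V_DS ≥ V_GS − V_t = 1.51 V; 10.8 ≥ 1.51 ✓.

I_D ≈ 4 mA, V_DS ≈ 11 V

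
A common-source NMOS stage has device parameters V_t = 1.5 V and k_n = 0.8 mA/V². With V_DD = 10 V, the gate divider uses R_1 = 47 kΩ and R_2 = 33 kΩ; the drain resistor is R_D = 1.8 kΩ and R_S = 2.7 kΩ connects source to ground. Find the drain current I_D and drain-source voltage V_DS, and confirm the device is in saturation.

I_D ≈ 0.54 mA, V_DS ≈ 7.6 V

V_G = V_DD·R_2/(R_1+R_2) = 10×33/80 = 4.12 V.
Assume saturation: I_D = (k_n/2)(V_GS − V_t)² with V_GS = V_G − I_D·R_S = 4.12 − 2.7·I_D.
Substituting gives 2.92·I_D² − 6.67·I_D + 2.76 = 0, with roots I_D = 0.541 or 1.75 mA.
The root I_D = 1.75 mA gives V_GS = -0.589 V ≤ V_t, so take I_D = 0.541 mA.
Then V_GS = 2.66 V and V_DS = V_DD − I_D(R_D+R_S) = 10 − 0.541×4.5 = 7.56 V.
Saturation requires V_DS ≥ V_GS − V_t = 1.16 V; 7.56 ≥ 1.16 ✓.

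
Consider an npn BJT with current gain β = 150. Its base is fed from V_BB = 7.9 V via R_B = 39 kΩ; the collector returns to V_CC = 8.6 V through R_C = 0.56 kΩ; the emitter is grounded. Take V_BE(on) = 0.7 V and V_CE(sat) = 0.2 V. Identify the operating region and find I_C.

saturation; I_C ≈ 15 mA

Assume active: I_B = (7.9 − 0.7)/39 = 0.185 mA, giving I_C = β·I_B = 27.7 mA.
But then V_CE = 8.6 − 27.7×0.56 = -6.91 V < V_CE(sat) = 0.2 V — impossible in the active region.
So the transistor is saturated. With V_CE = 0.2 V, I_C = (V_CC − 0.2)/R_C = 8.4/0.56 = 15 mA.
Check: β·I_B = 27.7 mA > I_C = 15 mA, confirming saturation.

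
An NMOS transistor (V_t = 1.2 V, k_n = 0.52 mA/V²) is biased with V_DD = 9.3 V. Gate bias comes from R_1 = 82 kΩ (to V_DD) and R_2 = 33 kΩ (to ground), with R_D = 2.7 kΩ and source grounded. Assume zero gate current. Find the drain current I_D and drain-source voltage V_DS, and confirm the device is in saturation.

V_G = V_DD·R_2/(R_1+R_2) = 9.3×33/115 = 2.67 V. With the source grounded, V_GS = V_G = 2.67 V.
Assume saturation: I_D = (k_n/2)(V_GS − V_t)² = (0.52/2)×(2.67 − 1.2)² = 0.26×1.47² = 0.561 mA.
V_DS = V_DD − I_D·R_D = 9.3 − 0.561×2.7 = 7.79 V.
Saturation requires V_DS ≥ V_GS − V_t = 1.47 V; 7.79 ≥ 1.47 ✓.

I_D ≈ 0.56 mA, V_DS ≈ 7.8 V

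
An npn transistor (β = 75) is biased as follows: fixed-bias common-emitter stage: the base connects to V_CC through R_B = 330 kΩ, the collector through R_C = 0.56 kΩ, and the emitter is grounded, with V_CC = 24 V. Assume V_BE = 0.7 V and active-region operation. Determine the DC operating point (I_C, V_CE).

I_C ≈ 5.3 mA, V_CE ≈ 21 V

Base loop: V_CC = I_B·R_B + V_BE, so I_B = (24 − 0.7)/330 kΩ = 0.0706 mA.
In the active region I_C = β·I_B = 75 × 0.0706 = 5.3 mA.
Collector loop: V_CE = V_CC − I_C·R_C = 24 − 5.3×0.56 = 21 V.
Since V_CE = 21 V > V_CE(sat) ≈ 0.2 V, the transistor is in the active region as assumed.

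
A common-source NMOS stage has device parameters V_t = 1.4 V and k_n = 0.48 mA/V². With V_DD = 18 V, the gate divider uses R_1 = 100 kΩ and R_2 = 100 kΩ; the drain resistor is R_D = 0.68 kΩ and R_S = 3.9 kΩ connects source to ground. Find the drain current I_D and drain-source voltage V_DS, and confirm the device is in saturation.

I_D ≈ 1.3 mA, V_DS ≈ 12 V

V_G = V_DD·R_2/(R_1+R_2) = 18×100/200 = 9 V.
Assume saturation: I_D = (k_n/2)(V_GS − V_t)² with V_GS = V_G − I_D·R_S = 9 − 3.9·I_D.
Substituting gives 3.65·I_D² − 15.2·I_D + 13.9 = 0, with roots I_D = 1.34 or 2.83 mA.
The root I_D = 2.83 mA gives V_GS = -2.03 V ≤ V_t, so take I_D = 1.34 mA.
Then V_GS = 3.76 V and V_DS = V_DD − I_D(R_D+R_S) = 18 − 1.34×4.58 = 11.9 V.
Saturation requires V_DS ≥ V_GS − V_t = 2.36 V; 11.9 ≥ 2.36 ✓.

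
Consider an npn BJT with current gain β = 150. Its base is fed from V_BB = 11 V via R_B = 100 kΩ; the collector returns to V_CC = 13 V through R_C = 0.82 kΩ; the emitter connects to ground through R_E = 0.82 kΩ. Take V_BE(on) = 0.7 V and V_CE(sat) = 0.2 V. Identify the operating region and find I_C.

Assume active. Base-emitter loop: I_B = (V_BB − V_BE)/(R_B + (β+1)R_E) = (11 − 0.7)/(100 + 151×0.82) = 0.046 mA.
I_C = β·I_B = 150×0.046 = 6.9 mA.
V_CE = V_CC − I_C·R_C − I_E·R_E = 13 − 6.9×0.82 − 6.95×0.82 = 1.64 V > V_CE(sat), so the active-region assumption holds.

active; I_C ≈ 6.9 mA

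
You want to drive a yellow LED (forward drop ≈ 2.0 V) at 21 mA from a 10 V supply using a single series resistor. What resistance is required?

R ≈ 0.38 kΩ

The resistor drops V_S − V_D = 10 − 2.0 = 8 V at 21 mA.
R = 8 V / 21 mA = 0.381 kΩ.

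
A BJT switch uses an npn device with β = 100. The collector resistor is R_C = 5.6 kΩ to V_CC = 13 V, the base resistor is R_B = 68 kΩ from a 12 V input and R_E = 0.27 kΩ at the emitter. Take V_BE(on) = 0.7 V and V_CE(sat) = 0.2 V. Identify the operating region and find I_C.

Assume active: I_B = (12 − 0.7)/(68 + 101×0.27) = 0.119 mA, I_C = β·I_B = 11.9 mA.
Then V_CE = 13 − 11.9×5.6 − 12×0.27 = -56.7 V < 0.2 V — the active assumption fails.
Re-solve with V_CE = 0.2 V. KCL at the emitter: V_E/R_E = (V_BB−0.7−V_E)/R_B + (V_CC−0.2−V_E)/R_C, giving V_E = 0.629 V.
I_C = (V_CC − 0.2 − V_E)/R_C = (12.8 − 0.629)/5.6 = 2.17 mA.
Check: I_B = (11.3 − 0.629)/68 = 0.157 mA, and β·I_B = 15.7 mA > I_C, confirming saturation.

saturation; I_C ≈ 2.2 mA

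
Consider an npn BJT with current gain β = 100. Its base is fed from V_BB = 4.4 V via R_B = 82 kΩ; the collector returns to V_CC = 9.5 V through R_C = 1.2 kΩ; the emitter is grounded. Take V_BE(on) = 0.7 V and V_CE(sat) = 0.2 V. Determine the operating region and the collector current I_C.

active; I_C ≈ 4.5 mA

Assume active. Base-emitter loop: I_B = (V_BB − V_BE)/R_B = (4.4 − 0.7)/82 = 0.0451 mA.
I_C = β·I_B = 100×0.0451 = 4.51 mA.
V_CE = V_CC − I_C·R_C = 9.5 − 4.51×1.2 = 4.09 V > V_CE(sat), so the active-region assumption holds.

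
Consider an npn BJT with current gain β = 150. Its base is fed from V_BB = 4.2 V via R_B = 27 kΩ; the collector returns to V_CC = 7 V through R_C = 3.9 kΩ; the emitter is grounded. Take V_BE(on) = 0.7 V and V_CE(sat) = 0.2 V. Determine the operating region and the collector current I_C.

saturation; I_C ≈ 1.7 mA

Assume active: I_B = (4.2 − 0.7)/27 = 0.13 mA, giving I_C = β·I_B = 19.4 mA.
But then V_CE = 7 − 19.4×3.9 = -68.8 V < V_CE(sat) = 0.2 V — impossible in the active region.
So the transistor is saturated. With V_CE = 0.2 V, I_C = (V_CC − 0.2)/R_C = 6.8/3.9 = 1.74 mA.
Check: β·I_B = 19.4 mA > I_C = 1.74 mA, confirming saturation.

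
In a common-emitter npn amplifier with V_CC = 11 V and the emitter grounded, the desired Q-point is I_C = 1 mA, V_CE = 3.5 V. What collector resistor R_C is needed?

Collector loop: V_CC = I_C·R_C + V_CE.
R_C = (V_CC − V_CE)/I_C = (11 − 3.5)/1 = 7.5 kΩ.

R_C ≈ 7.5 kΩ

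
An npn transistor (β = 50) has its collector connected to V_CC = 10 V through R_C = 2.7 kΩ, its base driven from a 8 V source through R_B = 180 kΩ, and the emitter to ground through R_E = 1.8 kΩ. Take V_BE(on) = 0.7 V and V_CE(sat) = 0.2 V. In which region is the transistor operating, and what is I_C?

Assume active. Base-emitter loop: I_B = (V_BB − V_BE)/(R_B + (β+1)R_E) = (8 − 0.7)/(180 + 51×1.8) = 0.0269 mA.
I_C = β·I_B = 50×0.0269 = 1.34 mA.
V_CE = V_CC − I_C·R_C − I_E·R_E = 10 − 1.34×2.7 − 1.37×1.8 = 3.91 V > V_CE(sat), so the active-region assumption holds.

active; I_C ≈ 1.3 mA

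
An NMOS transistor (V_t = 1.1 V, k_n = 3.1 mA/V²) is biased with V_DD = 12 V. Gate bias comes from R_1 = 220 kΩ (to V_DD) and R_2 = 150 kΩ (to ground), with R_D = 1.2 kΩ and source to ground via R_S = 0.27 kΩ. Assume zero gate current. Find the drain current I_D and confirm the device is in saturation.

I_D ≈ 6.4 mA

V_G = V_DD·R_2/(R_1+R_2) = 12×150/370 = 4.86 V.
Assume saturation: I_D = (k_n/2)(V_GS − V_t)² with V_GS = V_G − I_D·R_S = 4.86 − 0.27·I_D.
Substituting gives 0.113·I_D² − 4.15·I_D + 22 = 0, with roots I_D = 6.41 or 30.3 mA.
The root I_D = 30.3 mA gives V_GS = -3.32 V ≤ V_t, so take I_D = 6.41 mA.
Then V_GS = 3.13 V and V_DS = V_DD − I_D(R_D+R_S) = 12 − 6.41×1.47 = 2.58 V.
Saturation requires V_DS ≥ V_GS − V_t = 2.03 V; 2.58 ≥ 2.03 ✓.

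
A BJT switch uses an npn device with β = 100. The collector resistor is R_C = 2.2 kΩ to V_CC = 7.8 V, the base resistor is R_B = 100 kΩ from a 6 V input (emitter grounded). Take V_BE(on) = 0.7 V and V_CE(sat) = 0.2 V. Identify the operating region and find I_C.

saturation; I_C ≈ 3.5 mA

Assume active: I_B = (6 − 0.7)/100 = 0.053 mA, giving I_C = β·I_B = 5.3 mA.
But then V_CE = 7.8 − 5.3×2.2 = -3.86 V < V_CE(sat) = 0.2 V — impossible in the active region.
So the transistor is saturated. With V_CE = 0.2 V, I_C = (V_CC − 0.2)/R_C = 7.6/2.2 = 3.45 mA.
Check: β·I_B = 5.3 mA > I_C = 3.45 mA, confirming saturation.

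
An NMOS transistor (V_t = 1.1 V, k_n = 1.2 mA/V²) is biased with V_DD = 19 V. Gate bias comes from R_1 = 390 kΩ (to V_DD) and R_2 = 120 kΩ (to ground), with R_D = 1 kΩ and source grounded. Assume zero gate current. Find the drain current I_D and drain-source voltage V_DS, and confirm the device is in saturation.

V_G = V_DD·R_2/(R_1+R_2) = 19×120/510 = 4.47 V. With the source grounded, V_GS = V_G = 4.47 V.
Assume saturation: I_D = (k_n/2)(V_GS − V_t)² = (1.2/2)×(4.47 − 1.1)² = 0.6×3.37² = 6.82 mA.
V_DS = V_DD − I_D·R_D = 19 − 6.82×1 = 12.2 V.
Saturation requires V_DS ≥ V_GS − V_t = 3.37 V; 12.2 ≥ 3.37 ✓.

I_D ≈ 6.8 mA, V_DS ≈ 12 V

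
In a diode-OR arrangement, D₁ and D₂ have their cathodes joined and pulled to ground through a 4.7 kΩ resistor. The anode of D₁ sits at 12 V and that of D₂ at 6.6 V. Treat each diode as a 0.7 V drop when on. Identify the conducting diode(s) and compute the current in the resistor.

Only D₁ conducts; I_R ≈ 2.4 mA

Assume both conduct. Then node N would need to be at both 12−0.7 = 11.3 V and 6.6−0.7 = 5.9 V, which is impossible.
Assume only D₁ conducts: V_N = 12 − 0.7 = 11.3 V, so I_R = 11.3/4.7 = 2.4 mA.
Check D₂: its anode-to-cathode voltage is 6.6 − 11.3 = -4.7 V < 0.7 V, so it is off. The assumption is consistent.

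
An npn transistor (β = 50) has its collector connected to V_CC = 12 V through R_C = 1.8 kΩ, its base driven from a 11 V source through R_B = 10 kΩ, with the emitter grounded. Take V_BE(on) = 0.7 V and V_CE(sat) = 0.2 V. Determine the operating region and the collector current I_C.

saturation; I_C ≈ 6.6 mA

Assume active: I_B = (11 − 0.7)/10 = 1.03 mA, giving I_C = β·I_B = 51.5 mA.
But then V_CE = 12 − 51.5×1.8 = -80.7 V < V_CE(sat) = 0.2 V — impossible in the active region.
So the transistor is saturated. With V_CE = 0.2 V, I_C = (V_CC − 0.2)/R_C = 11.8/1.8 = 6.56 mA.
Check: β·I_B = 51.5 mA > I_C = 6.56 mA, confirming saturation.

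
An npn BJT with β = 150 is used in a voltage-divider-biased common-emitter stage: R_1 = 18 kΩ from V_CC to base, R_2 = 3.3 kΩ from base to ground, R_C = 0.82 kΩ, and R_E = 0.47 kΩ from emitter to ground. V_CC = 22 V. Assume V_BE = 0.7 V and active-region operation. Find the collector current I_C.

Thevenize the base divider: V_Th = V_CC·R_2/(R_1+R_2) = 22×3.3/21.3 = 3.41 V, R_Th = R_1‖R_2 = 2.79 kΩ.
Base-emitter loop: V_Th = I_B·R_Th + V_BE + (β+1)I_B·R_E, so I_B = (3.41 − 0.7) / (2.79 + 151×0.47) = 0.0367 mA.
I_C = β·I_B = 150×0.0367 = 5.51 mA, and I_E = (β+1)I_B = 5.54 mA.
V_CE = V_CC − I_C·R_C − I_E·R_E = 22 − 5.51×0.82 − 5.54×0.47 = 14.9 V.
V_CE = 14.9 V > 0.2 V confirms active-region operation.

I_C ≈ 5.5 mA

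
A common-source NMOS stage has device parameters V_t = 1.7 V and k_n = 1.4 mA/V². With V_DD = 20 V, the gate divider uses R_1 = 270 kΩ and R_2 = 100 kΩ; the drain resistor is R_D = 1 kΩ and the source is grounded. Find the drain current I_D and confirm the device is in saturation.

I_D ≈ 9.6 mA

V_G = V_DD·R_2/(R_1+R_2) = 20×100/370 = 5.41 V. With the source grounded, V_GS = V_G = 5.41 V.
Assume saturation: I_D = (k_n/2)(V_GS − V_t)² = (1.4/2)×(5.41 − 1.7)² = 0.7×3.71² = 9.61 mA.
V_DS = V_DD − I_D·R_D = 20 − 9.61×1 = 10.4 V.
Saturation requires V_DS ≥ V_GS − V_t = 3.71 V; 10.4 ≥ 3.71 ✓.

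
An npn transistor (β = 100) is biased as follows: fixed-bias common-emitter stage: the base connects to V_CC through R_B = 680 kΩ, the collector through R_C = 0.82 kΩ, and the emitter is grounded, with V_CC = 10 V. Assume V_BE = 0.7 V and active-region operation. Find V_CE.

V_CE ≈ 8.9 V

Base loop: V_CC = I_B·R_B + V_BE, so I_B = (10 − 0.7)/680 kΩ = 0.0137 mA.
In the active region I_C = β·I_B = 100 × 0.0137 = 1.37 mA.
Collector loop: V_CE = V_CC − I_C·R_C = 10 − 1.37×0.82 = 8.88 V.
Since V_CE = 8.88 V > V_CE(sat) ≈ 0.2 V, the transistor is in the active region as assumed.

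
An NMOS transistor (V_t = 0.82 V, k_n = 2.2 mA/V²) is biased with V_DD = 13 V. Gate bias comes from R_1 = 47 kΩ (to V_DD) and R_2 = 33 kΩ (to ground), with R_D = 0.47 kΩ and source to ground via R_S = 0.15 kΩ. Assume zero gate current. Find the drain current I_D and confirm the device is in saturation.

V_G = V_DD·R_2/(R_1+R_2) = 13×33/80 = 5.36 V.
Assume saturation: I_D = (k_n/2)(V_GS − V_t)² with V_GS = V_G − I_D·R_S = 5.36 − 0.15·I_D.
Substituting gives 0.0248·I_D² − 2.5·I_D + 22.7 = 0, with roots I_D = 10.1 or 90.9 mA.
The root I_D = 90.9 mA gives V_GS = -8.27 V ≤ V_t, so take I_D = 10.1 mA.
Then V_GS = 3.85 V and V_DS = V_DD − I_D(R_D+R_S) = 13 − 10.1×0.62 = 6.74 V.
Saturation requires V_DS ≥ V_GS − V_t = 3.03 V; 6.74 ≥ 3.03 ✓.

I_D ≈ 10 mA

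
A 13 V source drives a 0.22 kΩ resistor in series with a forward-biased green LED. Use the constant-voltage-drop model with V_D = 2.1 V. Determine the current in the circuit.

KVL around the loop: 13 = V_D + I·R = 2.1 + I × 0.22 kΩ.
So I = (13 − 2.1) / 0.22 kΩ = 10.9 / 0.22 = 49.5 mA.

I ≈ 50 mA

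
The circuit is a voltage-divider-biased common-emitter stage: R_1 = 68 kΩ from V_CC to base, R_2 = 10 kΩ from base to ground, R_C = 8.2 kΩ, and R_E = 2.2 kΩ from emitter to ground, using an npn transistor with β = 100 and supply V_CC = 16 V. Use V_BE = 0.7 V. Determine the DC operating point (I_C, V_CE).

I_C ≈ 0.59 mA, V_CE ≈ 9.9 V

Thevenize the base divider: V_Th = V_CC·R_2/(R_1+R_2) = 16×10/78 = 2.05 V, R_Th = R_1‖R_2 = 8.72 kΩ.
Base-emitter loop: V_Th = I_B·R_Th + V_BE + (β+1)I_B·R_E, so I_B = (2.05 − 0.7) / (8.72 + 101×2.2) = 0.00585 mA.
I_C = β·I_B = 100×0.00585 = 0.585 mA, and I_E = (β+1)I_B = 0.591 mA.
V_CE = V_CC − I_C·R_C − I_E·R_E = 16 − 0.585×8.2 − 0.591×2.2 = 9.9 V.
V_CE = 9.9 V > 0.2 V confirms active-region operation.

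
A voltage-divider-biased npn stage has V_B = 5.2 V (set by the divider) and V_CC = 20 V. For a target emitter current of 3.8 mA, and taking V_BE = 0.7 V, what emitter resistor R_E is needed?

V_E = V_B − V_BE = 5.2 − 0.7 = 4.5 V.
R_E = V_E / I_E = 4.5 / 3.8 = 1.18 kΩ.

R_E ≈ 1.2 kΩ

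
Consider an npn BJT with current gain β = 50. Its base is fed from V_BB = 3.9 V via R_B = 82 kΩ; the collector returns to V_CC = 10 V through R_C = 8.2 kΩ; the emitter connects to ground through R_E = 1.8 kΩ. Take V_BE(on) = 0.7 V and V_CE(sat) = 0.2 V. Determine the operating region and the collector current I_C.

Assume active. Base-emitter loop: I_B = (V_BB − V_BE)/(R_B + (β+1)R_E) = (3.9 − 0.7)/(82 + 51×1.8) = 0.0184 mA.
I_C = β·I_B = 50×0.0184 = 0.921 mA.
V_CE = V_CC − I_C·R_C − I_E·R_E = 10 − 0.921×8.2 − 0.939×1.8 = 0.761 V > V_CE(sat), so the active-region assumption holds.

active; I_C ≈ 0.92 mA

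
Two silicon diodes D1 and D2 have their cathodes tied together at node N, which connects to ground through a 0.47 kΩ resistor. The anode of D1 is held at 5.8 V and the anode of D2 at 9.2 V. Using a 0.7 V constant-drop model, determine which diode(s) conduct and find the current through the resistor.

Only D2 conducts; I_R ≈ 18 mA

Assume both conduct. Then node N would need to be at both 5.8−0.7 = 5.1 V and 9.2−0.7 = 8.5 V, which is impossible.
Assume only D2 conducts: V_N = 9.2 − 0.7 = 8.5 V, so I_R = 8.5/0.47 = 18.1 mA.
Check D1: its anode-to-cathode voltage is 5.8 − 8.5 = -2.7 V < 0.7 V, so it is off. The assumption is consistent.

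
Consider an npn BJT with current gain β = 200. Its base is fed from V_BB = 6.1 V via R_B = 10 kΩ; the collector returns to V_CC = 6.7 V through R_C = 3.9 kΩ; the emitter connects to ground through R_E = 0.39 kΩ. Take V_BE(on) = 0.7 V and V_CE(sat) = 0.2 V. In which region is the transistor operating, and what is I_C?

saturation; I_C ≈ 1.5 mA

Assume active: I_B = (6.1 − 0.7)/(10 + 201×0.39) = 0.0611 mA, I_C = β·I_B = 12.2 mA.
Then V_CE = 6.7 − 12.2×3.9 − 12.3×0.39 = -45.7 V < 0.2 V — the active assumption fails.
Re-solve with V_CE = 0.2 V. KCL at the emitter: V_E/R_E = (V_BB−0.7−V_E)/R_B + (V_CC−0.2−V_E)/R_C, giving V_E = 0.756 V.
I_C = (V_CC − 0.2 − V_E)/R_C = (6.5 − 0.756)/3.9 = 1.47 mA.
Check: I_B = (5.4 − 0.756)/10 = 0.464 mA, and β·I_B = 92.9 mA > I_C, confirming saturation.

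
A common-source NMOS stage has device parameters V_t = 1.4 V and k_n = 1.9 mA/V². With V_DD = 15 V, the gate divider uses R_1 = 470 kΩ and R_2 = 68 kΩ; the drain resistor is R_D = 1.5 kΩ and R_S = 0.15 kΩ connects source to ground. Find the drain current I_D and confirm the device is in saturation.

V_G = V_DD·R_2/(R_1+R_2) = 15×68/538 = 1.9 V.
Assume saturation: I_D = (k_n/2)(V_GS − V_t)² with V_GS = V_G − I_D·R_S = 1.9 − 0.15·I_D.
Substituting gives 0.0214·I_D² − 1.14·I_D + 0.234 = 0, with roots I_D = 0.205 or 53.2 mA.
The root I_D = 53.2 mA gives V_GS = -6.08 V ≤ V_t, so take I_D = 0.205 mA.
Then V_GS = 1.87 V and V_DS = V_DD − I_D(R_D+R_S) = 15 − 0.205×1.65 = 14.7 V.
Saturation requires V_DS ≥ V_GS − V_t = 0.465 V; 14.7 ≥ 0.465 ✓.

I_D ≈ 0.21 mA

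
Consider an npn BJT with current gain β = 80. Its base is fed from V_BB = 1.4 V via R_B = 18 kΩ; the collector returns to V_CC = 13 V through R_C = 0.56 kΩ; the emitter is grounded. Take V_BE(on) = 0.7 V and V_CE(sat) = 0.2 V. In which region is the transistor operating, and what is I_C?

active; I_C ≈ 3.1 mA

Assume active. Base-emitter loop: I_B = (V_BB − V_BE)/R_B = (1.4 − 0.7)/18 = 0.0389 mA.
I_C = β·I_B = 80×0.0389 = 3.11 mA.
V_CE = V_CC − I_C·R_C = 13 − 3.11×0.56 = 11.3 V > V_CE(sat), so the active-region assumption holds.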